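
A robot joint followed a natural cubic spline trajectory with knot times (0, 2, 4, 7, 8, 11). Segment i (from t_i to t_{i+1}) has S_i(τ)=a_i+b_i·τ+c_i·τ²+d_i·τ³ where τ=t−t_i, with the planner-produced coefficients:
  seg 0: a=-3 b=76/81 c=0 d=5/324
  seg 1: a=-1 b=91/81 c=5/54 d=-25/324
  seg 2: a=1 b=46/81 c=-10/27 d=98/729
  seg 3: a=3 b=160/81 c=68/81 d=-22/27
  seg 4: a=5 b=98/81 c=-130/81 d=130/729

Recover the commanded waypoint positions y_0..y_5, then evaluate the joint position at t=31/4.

y_0 = S_0(0) = a_0 = -3
y_1 = S_1(0) = a_1 = -1
y_2 = S_2(0) = a_2 = 1
y_3 = S_3(0) = a_3 = 3
y_4 = S_4(0) = a_4 = 5
y_5 = S_4(3) = -1
t_q=31/4 is in segment 3 (τ=3/4); S_3(τ)=3983/864

y_0=-3 y_1=-1 y_2=1 y_3=3 y_4=5 y_5=-1
S(31/4) = 3983/864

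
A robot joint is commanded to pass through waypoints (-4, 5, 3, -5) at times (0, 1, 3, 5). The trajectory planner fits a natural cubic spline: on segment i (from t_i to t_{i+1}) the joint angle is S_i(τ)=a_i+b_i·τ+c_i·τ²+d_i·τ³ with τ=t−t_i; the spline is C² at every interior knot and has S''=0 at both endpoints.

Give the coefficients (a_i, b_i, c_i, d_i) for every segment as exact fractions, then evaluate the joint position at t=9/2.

  seg 0: a=-4 b=235/22 c=0 d=-37/22
  seg 1: a=5 b=62/11 c=-111/22 d=19/22
  seg 2: a=3 b=-46/11 c=3/22 d=-1/44
S(9/2) = -1071/352

Δ: Δ0=9, Δ1=-1, Δ2=-4
row 1: diag=6, rhs=-60; c'=1/3, d'=-10
row 2: denom=8−2·1/3=22/3; d'=(-18−2·-10)/(22/3)=3/11
back: M2=3/11
back: M1=-10−1/3·3/11=-111/11
M: M0=0, M1=-111/11, M2=3/11, M3=0
seg 0: a=-4, c=M0/2=0, d=(M1−M0)/(6·1)=-37/22, b=Δ0−h0·(2M0+M1)/6=235/22
seg 1: a=5, c=M1/2=-111/22, d=(M2−M1)/(6·2)=19/22, b=Δ1−h1·(2M1+M2)/6=62/11
seg 2: a=3, c=M2/2=3/22, d=(M3−M2)/(6·2)=-1/44, b=Δ2−h2·(2M2+M3)/6=-46/11
t_q=9/2 → seg 2, τ=3/2; S=3+-46/11·τ+3/22·τ²+-1/44·τ³=-1071/352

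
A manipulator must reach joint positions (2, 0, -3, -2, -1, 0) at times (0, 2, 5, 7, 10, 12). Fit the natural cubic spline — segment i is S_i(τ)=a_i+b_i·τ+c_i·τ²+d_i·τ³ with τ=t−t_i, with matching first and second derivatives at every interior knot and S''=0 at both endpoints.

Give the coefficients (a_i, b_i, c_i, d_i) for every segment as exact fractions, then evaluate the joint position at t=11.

  seg 0: a=2 b=-7036/7881 c=0 d=-845/31524
  seg 1: a=0 b=-9571/7881 c=-845/5254 d=10985/141858
  seg 2: a=-3 b=-1397/15762 c=4225/7881 d=-103/852
  seg 3: a=-2 b=3179/5254 c=-2983/15762 d=2333/70929
  seg 4: a=-1 b=1879/5254 c=561/5254 d=-187/10508
S(11) = -5815/10508

Δ: Δ0=-1, Δ1=-1, Δ2=1/2, Δ3=1/3, Δ4=1/2
row 1: diag=10, rhs=0; c'=3/10, d'=0
row 2: denom=10−3·3/10=91/10; d'=(9−3·0)/(91/10)=90/91
row 3: denom=10−2·20/91=870/91; d'=(-1−2·90/91)/(870/91)=-271/870
row 4: denom=10−3·91/290=2627/290; d'=(1−3·-271/870)/(2627/290)=561/2627
back: M4=561/2627
back: M3=-271/870−91/290·561/2627=-2983/7881
back: M2=90/91−20/91·-2983/7881=8450/7881
back: M1=0−3/10·8450/7881=-845/2627
M: M0=0, M1=-845/2627, M2=8450/7881, M3=-2983/7881, M4=561/2627, M5=0
seg 0: a=2, c=M0/2=0, d=(M1−M0)/(6·2)=-845/31524, b=Δ0−h0·(2M0+M1)/6=-7036/7881
seg 1: a=0, c=M1/2=-845/5254, d=(M2−M1)/(6·3)=10985/141858, b=Δ1−h1·(2M1+M2)/6=-9571/7881
seg 2: a=-3, c=M2/2=4225/7881, d=(M3−M2)/(6·2)=-103/852, b=Δ2−h2·(2M2+M3)/6=-1397/15762
seg 3: a=-2, c=M3/2=-2983/15762, d=(M4−M3)/(6·3)=2333/70929, b=Δ3−h3·(2M3+M4)/6=3179/5254
seg 4: a=-1, c=M4/2=561/5254, d=(M5−M4)/(6·2)=-187/10508, b=Δ4−h4·(2M4+M5)/6=1879/5254
t_q=11 → seg 4, τ=1; S=-1+1879/5254·τ+561/5254·τ²+-187/10508·τ³=-5815/10508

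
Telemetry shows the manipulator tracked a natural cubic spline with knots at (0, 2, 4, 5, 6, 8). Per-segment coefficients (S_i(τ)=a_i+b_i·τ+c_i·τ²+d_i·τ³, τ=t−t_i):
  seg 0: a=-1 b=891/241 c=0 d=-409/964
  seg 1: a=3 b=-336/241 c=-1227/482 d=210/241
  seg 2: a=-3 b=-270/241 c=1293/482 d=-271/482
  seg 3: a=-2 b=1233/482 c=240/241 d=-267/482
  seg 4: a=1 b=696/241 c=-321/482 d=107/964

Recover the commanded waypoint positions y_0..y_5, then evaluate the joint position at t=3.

y_0=-1 y_1=3 y_2=-3 y_3=-2 y_4=1 y_5=5
S(3) = -33/482

y_0 = S_0(0) = a_0 = -1
y_1 = S_1(0) = a_1 = 3
y_2 = S_2(0) = a_2 = -3
y_3 = S_3(0) = a_3 = -2
y_4 = S_4(0) = a_4 = 1
y_5 = S_4(2) = 5
t_q=3 is in segment 1 (τ=1); S_1(τ)=-33/482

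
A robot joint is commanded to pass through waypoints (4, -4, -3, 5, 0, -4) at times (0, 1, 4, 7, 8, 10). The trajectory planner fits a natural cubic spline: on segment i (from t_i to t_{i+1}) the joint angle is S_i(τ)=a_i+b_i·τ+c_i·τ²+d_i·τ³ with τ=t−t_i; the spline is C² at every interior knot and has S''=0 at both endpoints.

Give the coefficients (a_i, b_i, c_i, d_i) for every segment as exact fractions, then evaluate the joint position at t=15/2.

Δ: Δ0=-8, Δ1=1/3, Δ2=8/3, Δ3=-5, Δ4=-2
row 1: diag=8, rhs=50; c'=3/8, d'=25/4
row 2: denom=12−3·3/8=87/8; d'=(14−3·25/4)/(87/8)=-38/87
row 3: denom=8−3·8/29=208/29; d'=(-46−3·-38/87)/(208/29)=-81/13
row 4: denom=6−1·29/208=1219/208; d'=(18−1·-81/13)/(1219/208)=5040/1219
back: M4=5040/1219
back: M3=-81/13−29/208·5040/1219=-8298/1219
back: M2=-38/87−8/29·-8298/1219=5270/3657
back: M1=25/4−3/8·5270/3657=6960/1219
M: M0=0, M1=6960/1219, M2=5270/3657, M3=-8298/1219, M4=5040/1219, M5=0
seg 0: a=4, c=M0/2=0, d=(M1−M0)/(6·1)=1160/1219, b=Δ0−h0·(2M0+M1)/6=-10912/1219
seg 1: a=-4, c=M1/2=3480/1219, d=(M2−M1)/(6·3)=-7805/32913, b=Δ1−h1·(2M1+M2)/6=-7432/1219
seg 2: a=-3, c=M2/2=2635/3657, d=(M3−M2)/(6·3)=-15082/32913, b=Δ2−h2·(2M2+M3)/6=5643/1219
seg 3: a=5, c=M3/2=-4149/1219, d=(M4−M3)/(6·1)=2223/1219, b=Δ3−h3·(2M3+M4)/6=-4169/1219
seg 4: a=0, c=M4/2=2520/1219, d=(M5−M4)/(6·2)=-420/1219, b=Δ4−h4·(2M4+M5)/6=-5798/1219
t_q=15/2 → seg 3, τ=1/2; S=5+-4169/1219·τ+-4149/1219·τ²+2223/1219·τ³=26009/9752

  seg 0: a=4 b=-10912/1219 c=0 d=1160/1219
  seg 1: a=-4 b=-7432/1219 c=3480/1219 d=-7805/32913
  seg 2: a=-3 b=5643/1219 c=2635/3657 d=-15082/32913
  seg 3: a=5 b=-4169/1219 c=-4149/1219 d=2223/1219
  seg 4: a=0 b=-5798/1219 c=2520/1219 d=-420/1219
S(15/2) = 26009/9752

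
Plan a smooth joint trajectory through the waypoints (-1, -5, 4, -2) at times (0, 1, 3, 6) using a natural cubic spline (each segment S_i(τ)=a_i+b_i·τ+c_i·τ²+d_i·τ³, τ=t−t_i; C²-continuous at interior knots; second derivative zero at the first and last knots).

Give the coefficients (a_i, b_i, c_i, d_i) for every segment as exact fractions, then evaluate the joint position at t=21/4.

Δ: Δ0=-4, Δ1=9/2, Δ2=-2
row 1: diag=6, rhs=51; c'=1/3, d'=17/2
row 2: denom=10−2·1/3=28/3; d'=(-39−2·17/2)/(28/3)=-6
back: M2=-6
back: M1=17/2−1/3·-6=21/2
M: M0=0, M1=21/2, M2=-6, M3=0
seg 0: a=-1, c=M0/2=0, d=(M1−M0)/(6·1)=7/4, b=Δ0−h0·(2M0+M1)/6=-23/4
seg 1: a=-5, c=M1/2=21/4, d=(M2−M1)/(6·2)=-11/8, b=Δ1−h1·(2M1+M2)/6=-1/2
seg 2: a=4, c=M2/2=-3, d=(M3−M2)/(6·3)=1/3, b=Δ2−h2·(2M2+M3)/6=4
t_q=21/4 → seg 2, τ=9/4; S=4+4·τ+-3·τ²+1/3·τ³=103/64

  seg 0: a=-1 b=-23/4 c=0 d=7/4
  seg 1: a=-5 b=-1/2 c=21/4 d=-11/8
  seg 2: a=4 b=4 c=-3 d=1/3
S(21/4) = 103/64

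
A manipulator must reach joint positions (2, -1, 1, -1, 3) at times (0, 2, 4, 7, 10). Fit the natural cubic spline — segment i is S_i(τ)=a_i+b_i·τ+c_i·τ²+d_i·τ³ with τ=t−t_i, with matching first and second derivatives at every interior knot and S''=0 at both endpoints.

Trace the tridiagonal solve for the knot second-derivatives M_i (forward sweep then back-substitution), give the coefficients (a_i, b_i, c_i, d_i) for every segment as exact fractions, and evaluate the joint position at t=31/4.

  seg 0: a=2 b=-1919/840 c=0 d=659/3360
  seg 1: a=-1 b=29/420 c=659/560 d=-239/672
  seg 2: a=1 b=61/120 c=-67/70 d=95/504
  seg 3: a=-1 b=-61/420 c=207/280 d=-23/280
S(31/4) = -1863/2560

Δ: Δ0=-3/2, Δ1=1, Δ2=-2/3, Δ3=4/3
row 1: diag=8, rhs=15; c'=1/4, d'=15/8
row 2: denom=10−2·1/4=19/2; d'=(-10−2·15/8)/(19/2)=-55/38
row 3: denom=12−3·6/19=210/19; d'=(12−3·-55/38)/(210/19)=207/140
back: M3=207/140
back: M2=-55/38−6/19·207/140=-67/35
back: M1=15/8−1/4·-67/35=659/280
M: M0=0, M1=659/280, M2=-67/35, M3=207/140, M4=0
seg 0: a=2, c=M0/2=0, d=(M1−M0)/(6·2)=659/3360, b=Δ0−h0·(2M0+M1)/6=-1919/840
seg 1: a=-1, c=M1/2=659/560, d=(M2−M1)/(6·2)=-239/672, b=Δ1−h1·(2M1+M2)/6=29/420
seg 2: a=1, c=M2/2=-67/70, d=(M3−M2)/(6·3)=95/504, b=Δ2−h2·(2M2+M3)/6=61/120
seg 3: a=-1, c=M3/2=207/280, d=(M4−M3)/(6·3)=-23/280, b=Δ3−h3·(2M3+M4)/6=-61/420
t_q=31/4 → seg 3, τ=3/4; S=-1+-61/420·τ+207/280·τ²+-23/280·τ³=-1863/2560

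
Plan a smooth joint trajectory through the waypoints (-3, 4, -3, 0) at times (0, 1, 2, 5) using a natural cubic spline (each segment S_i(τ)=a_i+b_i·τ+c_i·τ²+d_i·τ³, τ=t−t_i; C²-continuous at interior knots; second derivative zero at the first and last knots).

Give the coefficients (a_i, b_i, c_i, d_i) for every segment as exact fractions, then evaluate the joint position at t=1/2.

Δ: Δ0=7, Δ1=-7, Δ2=1
row 1: diag=4, rhs=-84; c'=1/4, d'=-21
row 2: denom=8−1·1/4=31/4; d'=(48−1·-21)/(31/4)=276/31
back: M2=276/31
back: M1=-21−1/4·276/31=-720/31
M: M0=0, M1=-720/31, M2=276/31, M3=0
seg 0: a=-3, c=M0/2=0, d=(M1−M0)/(6·1)=-120/31, b=Δ0−h0·(2M0+M1)/6=337/31
seg 1: a=4, c=M1/2=-360/31, d=(M2−M1)/(6·1)=166/31, b=Δ1−h1·(2M1+M2)/6=-23/31
seg 2: a=-3, c=M2/2=138/31, d=(M3−M2)/(6·3)=-46/93, b=Δ2−h2·(2M2+M3)/6=-245/31
t_q=1/2 → seg 0, τ=1/2; S=-3+337/31·τ+0·τ²+-120/31·τ³=121/62

  seg 0: a=-3 b=337/31 c=0 d=-120/31
  seg 1: a=4 b=-23/31 c=-360/31 d=166/31
  seg 2: a=-3 b=-245/31 c=138/31 d=-46/93
S(1/2) = 121/62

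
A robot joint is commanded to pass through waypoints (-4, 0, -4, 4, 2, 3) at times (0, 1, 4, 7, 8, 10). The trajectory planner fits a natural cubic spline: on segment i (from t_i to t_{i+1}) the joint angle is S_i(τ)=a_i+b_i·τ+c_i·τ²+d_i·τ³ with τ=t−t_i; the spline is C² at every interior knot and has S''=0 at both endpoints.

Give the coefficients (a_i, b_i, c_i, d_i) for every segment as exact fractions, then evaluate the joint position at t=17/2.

Δ: Δ0=4, Δ1=-4/3, Δ2=8/3, Δ3=-2, Δ4=1/2
row 1: diag=8, rhs=-32; c'=3/8, d'=-4
row 2: denom=12−3·3/8=87/8; d'=(24−3·-4)/(87/8)=96/29
row 3: denom=8−3·8/29=208/29; d'=(-28−3·96/29)/(208/29)=-275/52
row 4: denom=6−1·29/208=1219/208; d'=(15−1·-275/52)/(1219/208)=4220/1219
back: M4=4220/1219
back: M3=-275/52−29/208·4220/1219=-7035/1219
back: M2=96/29−8/29·-7035/1219=5976/1219
back: M1=-4−3/8·5976/1219=-7117/1219
M: M0=0, M1=-7117/1219, M2=5976/1219, M3=-7035/1219, M4=4220/1219, M5=0
seg 0: a=-4, c=M0/2=0, d=(M1−M0)/(6·1)=-7117/7314, b=Δ0−h0·(2M0+M1)/6=36373/7314
seg 1: a=0, c=M1/2=-7117/2438, d=(M2−M1)/(6·3)=13093/21942, b=Δ1−h1·(2M1+M2)/6=7511/3657
seg 2: a=-4, c=M2/2=2988/1219, d=(M3−M2)/(6·3)=-4337/7314, b=Δ2−h2·(2M2+M3)/6=4753/7314
seg 3: a=4, c=M3/2=-7035/2438, d=(M4−M3)/(6·1)=11255/7314, b=Δ3−h3·(2M3+M4)/6=-2389/3657
seg 4: a=2, c=M4/2=2110/1219, d=(M5−M4)/(6·2)=-1055/3657, b=Δ4−h4·(2M4+M5)/6=-13223/7314
t_q=17/2 → seg 4, τ=1/2; S=2+-13223/7314·τ+2110/1219·τ²+-1055/3657·τ³=14557/9752

  seg 0: a=-4 b=36373/7314 c=0 d=-7117/7314
  seg 1: a=0 b=7511/3657 c=-7117/2438 d=13093/21942
  seg 2: a=-4 b=4753/7314 c=2988/1219 d=-4337/7314
  seg 3: a=4 b=-2389/3657 c=-7035/2438 d=11255/7314
  seg 4: a=2 b=-13223/7314 c=2110/1219 d=-1055/3657
S(17/2) = 14557/9752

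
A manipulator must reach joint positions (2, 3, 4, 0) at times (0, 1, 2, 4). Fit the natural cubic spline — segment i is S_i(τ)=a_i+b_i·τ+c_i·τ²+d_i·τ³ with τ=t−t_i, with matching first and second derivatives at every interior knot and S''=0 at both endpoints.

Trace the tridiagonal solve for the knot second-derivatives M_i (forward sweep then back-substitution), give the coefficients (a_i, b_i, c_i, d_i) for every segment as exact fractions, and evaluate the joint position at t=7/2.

  seg 0: a=2 b=20/23 c=0 d=3/23
  seg 1: a=3 b=29/23 c=9/23 d=-15/23
  seg 2: a=4 b=2/23 c=-36/23 d=6/23
S(7/2) = 137/92

Δ: Δ0=1, Δ1=1, Δ2=-2
row 1: diag=4, rhs=0; c'=1/4, d'=0
row 2: denom=6−1·1/4=23/4; d'=(-18−1·0)/(23/4)=-72/23
back: M2=-72/23
back: M1=0−1/4·-72/23=18/23
M: M0=0, M1=18/23, M2=-72/23, M3=0
seg 0: a=2, c=M0/2=0, d=(M1−M0)/(6·1)=3/23, b=Δ0−h0·(2M0+M1)/6=20/23
seg 1: a=3, c=M1/2=9/23, d=(M2−M1)/(6·1)=-15/23, b=Δ1−h1·(2M1+M2)/6=29/23
seg 2: a=4, c=M2/2=-36/23, d=(M3−M2)/(6·2)=6/23, b=Δ2−h2·(2M2+M3)/6=2/23
t_q=7/2 → seg 2, τ=3/2; S=4+2/23·τ+-36/23·τ²+6/23·τ³=137/92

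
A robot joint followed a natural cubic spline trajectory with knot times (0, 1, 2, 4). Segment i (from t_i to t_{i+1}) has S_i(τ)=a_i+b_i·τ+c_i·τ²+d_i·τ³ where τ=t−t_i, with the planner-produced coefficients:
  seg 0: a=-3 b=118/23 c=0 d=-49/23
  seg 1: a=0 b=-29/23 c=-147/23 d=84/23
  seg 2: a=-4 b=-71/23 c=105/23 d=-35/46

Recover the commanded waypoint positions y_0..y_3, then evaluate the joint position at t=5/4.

y_0=-3 y_1=0 y_2=-4 y_3=2
S(5/4) = -121/184

y_0 = S_0(0) = a_0 = -3
y_1 = S_1(0) = a_1 = 0
y_2 = S_2(0) = a_2 = -4
y_3 = S_2(2) = 2
t_q=5/4 is in segment 1 (τ=1/4); S_1(τ)=-121/184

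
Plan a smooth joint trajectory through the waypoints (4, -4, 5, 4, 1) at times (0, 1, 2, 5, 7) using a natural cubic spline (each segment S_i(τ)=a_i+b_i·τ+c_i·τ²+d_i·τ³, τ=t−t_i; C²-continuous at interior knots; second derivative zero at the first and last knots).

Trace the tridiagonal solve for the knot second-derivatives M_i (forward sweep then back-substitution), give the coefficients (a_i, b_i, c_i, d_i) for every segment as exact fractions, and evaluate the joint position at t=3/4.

  seg 0: a=4 b=-20933/1644 c=0 d=7781/1644
  seg 1: a=-4 b=1205/822 c=7781/548 d=-10957/1644
  seg 2: a=5 b=16225/1644 c=-794/137 d=3937/4932
  seg 3: a=4 b=-2755/822 c=761/548 d=-761/3288
S(3/4) = -124611/35072

Δ: Δ0=-8, Δ1=9, Δ2=-1/3, Δ3=-3/2
row 1: diag=4, rhs=102; c'=1/4, d'=51/2
row 2: denom=8−1·1/4=31/4; d'=(-56−1·51/2)/(31/4)=-326/31
row 3: denom=10−3·12/31=274/31; d'=(-7−3·-326/31)/(274/31)=761/274
back: M3=761/274
back: M2=-326/31−12/31·761/274=-1588/137
back: M1=51/2−1/4·-1588/137=7781/274
M: M0=0, M1=7781/274, M2=-1588/137, M3=761/274, M4=0
seg 0: a=4, c=M0/2=0, d=(M1−M0)/(6·1)=7781/1644, b=Δ0−h0·(2M0+M1)/6=-20933/1644
seg 1: a=-4, c=M1/2=7781/548, d=(M2−M1)/(6·1)=-10957/1644, b=Δ1−h1·(2M1+M2)/6=1205/822
seg 2: a=5, c=M2/2=-794/137, d=(M3−M2)/(6·3)=3937/4932, b=Δ2−h2·(2M2+M3)/6=16225/1644
seg 3: a=4, c=M3/2=761/548, d=(M4−M3)/(6·2)=-761/3288, b=Δ3−h3·(2M3+M4)/6=-2755/822
t_q=3/4 → seg 0, τ=3/4; S=4+-20933/1644·τ+0·τ²+7781/1644·τ³=-124611/35072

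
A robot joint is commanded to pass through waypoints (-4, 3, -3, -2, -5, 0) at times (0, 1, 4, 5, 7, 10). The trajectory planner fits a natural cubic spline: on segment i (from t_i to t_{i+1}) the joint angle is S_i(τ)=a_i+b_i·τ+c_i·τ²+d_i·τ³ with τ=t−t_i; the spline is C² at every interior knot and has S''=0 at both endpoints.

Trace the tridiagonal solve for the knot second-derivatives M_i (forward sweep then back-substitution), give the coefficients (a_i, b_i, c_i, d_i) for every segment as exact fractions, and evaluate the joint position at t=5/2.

  seg 0: a=-4 b=1277/150 c=0 d=-227/150
  seg 1: a=3 b=298/75 c=-227/50 d=1147/1350
  seg 2: a=-3 b=-49/150 c=233/75 d=-89/50
  seg 3: a=-2 b=41/75 c=-67/30 d=121/200
  seg 4: a=-5 b=-169/150 c=419/300 d=-419/2700
S(5/2) = 129/80

Δ: Δ0=7, Δ1=-2, Δ2=1, Δ3=-3/2, Δ4=5/3
row 1: diag=8, rhs=-54; c'=3/8, d'=-27/4
row 2: denom=8−3·3/8=55/8; d'=(18−3·-27/4)/(55/8)=306/55
row 3: denom=6−1·8/55=322/55; d'=(-15−1·306/55)/(322/55)=-1131/322
row 4: denom=10−2·55/161=1500/161; d'=(19−2·-1131/322)/(1500/161)=419/150
back: M4=419/150
back: M3=-1131/322−55/161·419/150=-67/15
back: M2=306/55−8/55·-67/15=466/75
back: M1=-27/4−3/8·466/75=-227/25
M: M0=0, M1=-227/25, M2=466/75, M3=-67/15, M4=419/150, M5=0
seg 0: a=-4, c=M0/2=0, d=(M1−M0)/(6·1)=-227/150, b=Δ0−h0·(2M0+M1)/6=1277/150
seg 1: a=3, c=M1/2=-227/50, d=(M2−M1)/(6·3)=1147/1350, b=Δ1−h1·(2M1+M2)/6=298/75
seg 2: a=-3, c=M2/2=233/75, d=(M3−M2)/(6·1)=-89/50, b=Δ2−h2·(2M2+M3)/6=-49/150
seg 3: a=-2, c=M3/2=-67/30, d=(M4−M3)/(6·2)=121/200, b=Δ3−h3·(2M3+M4)/6=41/75
seg 4: a=-5, c=M4/2=419/300, d=(M5−M4)/(6·3)=-419/2700, b=Δ4−h4·(2M4+M5)/6=-169/150
t_q=5/2 → seg 1, τ=3/2; S=3+298/75·τ+-227/50·τ²+1147/1350·τ³=129/80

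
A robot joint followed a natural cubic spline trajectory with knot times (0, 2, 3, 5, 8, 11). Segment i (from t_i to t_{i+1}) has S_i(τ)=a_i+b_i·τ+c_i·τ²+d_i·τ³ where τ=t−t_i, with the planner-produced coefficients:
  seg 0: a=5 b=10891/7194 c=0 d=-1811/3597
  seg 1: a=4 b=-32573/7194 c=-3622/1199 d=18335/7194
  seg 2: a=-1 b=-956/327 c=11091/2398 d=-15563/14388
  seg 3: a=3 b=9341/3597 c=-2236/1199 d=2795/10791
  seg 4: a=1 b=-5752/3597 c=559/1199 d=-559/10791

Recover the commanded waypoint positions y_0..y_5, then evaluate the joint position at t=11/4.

y_0 = S_0(0) = a_0 = 5
y_1 = S_1(0) = a_1 = 4
y_2 = S_2(0) = a_2 = -1
y_3 = S_3(0) = a_3 = 3
y_4 = S_4(0) = a_4 = 1
y_5 = S_4(3) = -1
t_q=11/4 is in segment 1 (τ=3/4); S_1(τ)=-3049/153472

y_0=5 y_1=4 y_2=-1 y_3=3 y_4=1 y_5=-1
S(11/4) = -3049/153472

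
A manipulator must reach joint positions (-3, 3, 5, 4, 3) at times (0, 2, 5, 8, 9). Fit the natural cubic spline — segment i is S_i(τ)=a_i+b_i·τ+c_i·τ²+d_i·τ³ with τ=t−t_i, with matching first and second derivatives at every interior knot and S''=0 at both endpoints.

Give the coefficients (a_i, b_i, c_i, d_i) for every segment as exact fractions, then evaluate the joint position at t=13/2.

  seg 0: a=-3 b=1382/399 c=0 d=-185/1596
  seg 1: a=3 b=827/399 c=-185/266 d=181/2394
  seg 2: a=5 b=-47/798 c=-2/133 d=-61/2394
  seg 3: a=4 b=-334/399 c=-65/266 d=65/798
S(13/2) = 10197/2128

Δ: Δ0=3, Δ1=2/3, Δ2=-1/3, Δ3=-1
row 1: diag=10, rhs=-14; c'=3/10, d'=-7/5
row 2: denom=12−3·3/10=111/10; d'=(-6−3·-7/5)/(111/10)=-6/37
row 3: denom=8−3·10/37=266/37; d'=(-4−3·-6/37)/(266/37)=-65/133
back: M3=-65/133
back: M2=-6/37−10/37·-65/133=-4/133
back: M1=-7/5−3/10·-4/133=-185/133
M: M0=0, M1=-185/133, M2=-4/133, M3=-65/133, M4=0
seg 0: a=-3, c=M0/2=0, d=(M1−M0)/(6·2)=-185/1596, b=Δ0−h0·(2M0+M1)/6=1382/399
seg 1: a=3, c=M1/2=-185/266, d=(M2−M1)/(6·3)=181/2394, b=Δ1−h1·(2M1+M2)/6=827/399
seg 2: a=5, c=M2/2=-2/133, d=(M3−M2)/(6·3)=-61/2394, b=Δ2−h2·(2M2+M3)/6=-47/798
seg 3: a=4, c=M3/2=-65/266, d=(M4−M3)/(6·1)=65/798, b=Δ3−h3·(2M3+M4)/6=-334/399
t_q=13/2 → seg 2, τ=3/2; S=5+-47/798·τ+-2/133·τ²+-61/2394·τ³=10197/2128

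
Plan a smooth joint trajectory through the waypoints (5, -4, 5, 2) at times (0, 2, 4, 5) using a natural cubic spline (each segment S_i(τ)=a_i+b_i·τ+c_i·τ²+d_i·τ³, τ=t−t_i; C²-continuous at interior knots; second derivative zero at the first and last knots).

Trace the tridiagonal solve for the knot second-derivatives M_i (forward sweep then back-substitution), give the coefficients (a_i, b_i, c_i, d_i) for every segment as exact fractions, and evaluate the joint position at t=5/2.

  seg 0: a=5 b=-84/11 c=0 d=69/88
  seg 1: a=-4 b=39/22 c=207/44 d=-147/88
  seg 2: a=5 b=6/11 c=-117/22 d=39/22
S(5/2) = -1511/704

Δ: Δ0=-9/2, Δ1=9/2, Δ2=-3
row 1: diag=8, rhs=54; c'=1/4, d'=27/4
row 2: denom=6−2·1/4=11/2; d'=(-45−2·27/4)/(11/2)=-117/11
back: M2=-117/11
back: M1=27/4−1/4·-117/11=207/22
M: M0=0, M1=207/22, M2=-117/11, M3=0
seg 0: a=5, c=M0/2=0, d=(M1−M0)/(6·2)=69/88, b=Δ0−h0·(2M0+M1)/6=-84/11
seg 1: a=-4, c=M1/2=207/44, d=(M2−M1)/(6·2)=-147/88, b=Δ1−h1·(2M1+M2)/6=39/22
seg 2: a=5, c=M2/2=-117/22, d=(M3−M2)/(6·1)=39/22, b=Δ2−h2·(2M2+M3)/6=6/11
t_q=5/2 → seg 1, τ=1/2; S=-4+39/22·τ+207/44·τ²+-147/88·τ³=-1511/704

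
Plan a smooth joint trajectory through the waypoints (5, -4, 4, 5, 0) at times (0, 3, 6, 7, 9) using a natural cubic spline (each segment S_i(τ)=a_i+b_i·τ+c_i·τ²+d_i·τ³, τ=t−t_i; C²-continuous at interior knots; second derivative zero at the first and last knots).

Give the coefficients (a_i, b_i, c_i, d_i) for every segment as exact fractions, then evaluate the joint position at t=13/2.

Δ: Δ0=-3, Δ1=8/3, Δ2=1, Δ3=-5/2
row 1: diag=12, rhs=34; c'=1/4, d'=17/6
row 2: denom=8−3·1/4=29/4; d'=(-10−3·17/6)/(29/4)=-74/29
row 3: denom=6−1·4/29=170/29; d'=(-21−1·-74/29)/(170/29)=-107/34
back: M3=-107/34
back: M2=-74/29−4/29·-107/34=-36/17
back: M1=17/6−1/4·-36/17=343/102
M: M0=0, M1=343/102, M2=-36/17, M3=-107/34, M4=0
seg 0: a=5, c=M0/2=0, d=(M1−M0)/(6·3)=343/1836, b=Δ0−h0·(2M0+M1)/6=-955/204
seg 1: a=-4, c=M1/2=343/204, d=(M2−M1)/(6·3)=-559/1836, b=Δ1−h1·(2M1+M2)/6=37/102
seg 2: a=4, c=M2/2=-18/17, d=(M3−M2)/(6·1)=-35/204, b=Δ2−h2·(2M2+M3)/6=455/204
seg 3: a=5, c=M3/2=-107/68, d=(M4−M3)/(6·2)=107/408, b=Δ3−h3·(2M3+M4)/6=-41/102
t_q=13/2 → seg 2, τ=1/2; S=4+455/204·τ+-18/17·τ²+-35/204·τ³=2627/544

  seg 0: a=5 b=-955/204 c=0 d=343/1836
  seg 1: a=-4 b=37/102 c=343/204 d=-559/1836
  seg 2: a=4 b=455/204 c=-18/17 d=-35/204
  seg 3: a=5 b=-41/102 c=-107/68 d=107/408
S(13/2) = 2627/544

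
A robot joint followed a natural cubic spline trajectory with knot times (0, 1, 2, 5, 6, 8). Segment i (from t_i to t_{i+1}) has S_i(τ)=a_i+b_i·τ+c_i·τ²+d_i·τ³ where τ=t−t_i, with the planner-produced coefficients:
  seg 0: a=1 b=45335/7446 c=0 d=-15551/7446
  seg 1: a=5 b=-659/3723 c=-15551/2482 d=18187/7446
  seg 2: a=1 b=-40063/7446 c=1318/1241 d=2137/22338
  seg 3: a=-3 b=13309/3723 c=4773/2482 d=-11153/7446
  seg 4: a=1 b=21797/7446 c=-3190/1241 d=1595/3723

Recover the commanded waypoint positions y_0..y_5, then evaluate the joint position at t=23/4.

y_0=1 y_1=5 y_2=1 y_3=-3 y_4=1 y_5=0
S(23/4) = 20795/158848

y_0 = S_0(0) = a_0 = 1
y_1 = S_1(0) = a_1 = 5
y_2 = S_2(0) = a_2 = 1
y_3 = S_3(0) = a_3 = -3
y_4 = S_4(0) = a_4 = 1
y_5 = S_4(2) = 0
t_q=23/4 is in segment 3 (τ=3/4); S_3(τ)=20795/158848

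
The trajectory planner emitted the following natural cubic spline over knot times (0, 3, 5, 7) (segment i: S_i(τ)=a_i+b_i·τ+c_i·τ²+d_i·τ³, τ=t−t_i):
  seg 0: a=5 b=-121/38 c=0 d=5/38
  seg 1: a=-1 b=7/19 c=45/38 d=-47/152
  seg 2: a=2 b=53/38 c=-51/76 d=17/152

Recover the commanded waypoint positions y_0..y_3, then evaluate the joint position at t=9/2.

y_0 = S_0(0) = a_0 = 5
y_1 = S_1(0) = a_1 = -1
y_2 = S_2(0) = a_2 = 2
y_3 = S_2(2) = 3
t_q=9/2 is in segment 1 (τ=3/2); S_1(τ)=1427/1216

y_0=5 y_1=-1 y_2=2 y_3=3
S(9/2) = 1427/1216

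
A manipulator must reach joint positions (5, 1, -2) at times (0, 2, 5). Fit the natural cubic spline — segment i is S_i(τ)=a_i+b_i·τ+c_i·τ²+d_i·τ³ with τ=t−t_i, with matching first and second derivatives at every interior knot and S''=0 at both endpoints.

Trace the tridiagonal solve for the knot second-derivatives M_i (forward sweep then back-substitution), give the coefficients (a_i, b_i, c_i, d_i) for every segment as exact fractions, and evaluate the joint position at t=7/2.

  seg 0: a=5 b=-11/5 c=0 d=1/20
  seg 1: a=1 b=-8/5 c=3/10 d=-1/30
S(7/2) = -67/80

Δ: Δ0=-2, Δ1=-1
row 1: diag=10, rhs=6; c'=3/10, d'=3/5
back: M1=3/5
M: M0=0, M1=3/5, M2=0
seg 0: a=5, c=M0/2=0, d=(M1−M0)/(6·2)=1/20, b=Δ0−h0·(2M0+M1)/6=-11/5
seg 1: a=1, c=M1/2=3/10, d=(M2−M1)/(6·3)=-1/30, b=Δ1−h1·(2M1+M2)/6=-8/5
t_q=7/2 → seg 1, τ=3/2; S=1+-8/5·τ+3/10·τ²+-1/30·τ³=-67/80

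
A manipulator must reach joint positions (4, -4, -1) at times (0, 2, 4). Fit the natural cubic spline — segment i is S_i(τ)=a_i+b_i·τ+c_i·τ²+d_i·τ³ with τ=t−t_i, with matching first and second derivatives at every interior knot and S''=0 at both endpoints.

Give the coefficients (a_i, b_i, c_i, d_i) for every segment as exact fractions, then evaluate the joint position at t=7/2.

Δ: Δ0=-4, Δ1=3/2
row 1: diag=8, rhs=33; c'=1/4, d'=33/8
back: M1=33/8
M: M0=0, M1=33/8, M2=0
seg 0: a=4, c=M0/2=0, d=(M1−M0)/(6·2)=11/32, b=Δ0−h0·(2M0+M1)/6=-43/8
seg 1: a=-4, c=M1/2=33/16, d=(M2−M1)/(6·2)=-11/32, b=Δ1−h1·(2M1+M2)/6=-5/4
t_q=7/2 → seg 1, τ=3/2; S=-4+-5/4·τ+33/16·τ²+-11/32·τ³=-613/256

  seg 0: a=4 b=-43/8 c=0 d=11/32
  seg 1: a=-4 b=-5/4 c=33/16 d=-11/32
S(7/2) = -613/256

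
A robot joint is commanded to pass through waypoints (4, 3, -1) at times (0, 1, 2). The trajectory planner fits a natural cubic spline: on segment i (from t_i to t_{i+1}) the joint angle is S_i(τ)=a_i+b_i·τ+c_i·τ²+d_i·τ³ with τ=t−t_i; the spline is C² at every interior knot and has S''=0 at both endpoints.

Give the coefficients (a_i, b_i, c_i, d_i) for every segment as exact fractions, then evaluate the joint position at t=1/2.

Δ: Δ0=-1, Δ1=-4
row 1: diag=4, rhs=-18; c'=1/4, d'=-9/2
back: M1=-9/2
M: M0=0, M1=-9/2, M2=0
seg 0: a=4, c=M0/2=0, d=(M1−M0)/(6·1)=-3/4, b=Δ0−h0·(2M0+M1)/6=-1/4
seg 1: a=3, c=M1/2=-9/4, d=(M2−M1)/(6·1)=3/4, b=Δ1−h1·(2M1+M2)/6=-5/2
t_q=1/2 → seg 0, τ=1/2; S=4+-1/4·τ+0·τ²+-3/4·τ³=121/32

  seg 0: a=4 b=-1/4 c=0 d=-3/4
  seg 1: a=3 b=-5/2 c=-9/4 d=3/4
S(1/2) = 121/32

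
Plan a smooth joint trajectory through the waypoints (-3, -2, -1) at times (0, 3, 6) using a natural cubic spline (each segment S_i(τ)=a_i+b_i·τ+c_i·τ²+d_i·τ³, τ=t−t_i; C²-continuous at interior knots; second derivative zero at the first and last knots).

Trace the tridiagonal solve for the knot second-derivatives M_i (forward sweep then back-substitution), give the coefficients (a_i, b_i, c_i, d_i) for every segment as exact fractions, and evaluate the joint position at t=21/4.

  seg 0: a=-3 b=1/3 c=0 d=0
  seg 1: a=-2 b=1/3 c=0 d=0
S(21/4) = -5/4

Δ: Δ0=1/3, Δ1=1/3
row 1: diag=12, rhs=0; c'=1/4, d'=0
back: M1=0
M: M0=0, M1=0, M2=0
seg 0: a=-3, c=M0/2=0, d=(M1−M0)/(6·3)=0, b=Δ0−h0·(2M0+M1)/6=1/3
seg 1: a=-2, c=M1/2=0, d=(M2−M1)/(6·3)=0, b=Δ1−h1·(2M1+M2)/6=1/3
t_q=21/4 → seg 1, τ=9/4; S=-2+1/3·τ+0·τ²+0·τ³=-5/4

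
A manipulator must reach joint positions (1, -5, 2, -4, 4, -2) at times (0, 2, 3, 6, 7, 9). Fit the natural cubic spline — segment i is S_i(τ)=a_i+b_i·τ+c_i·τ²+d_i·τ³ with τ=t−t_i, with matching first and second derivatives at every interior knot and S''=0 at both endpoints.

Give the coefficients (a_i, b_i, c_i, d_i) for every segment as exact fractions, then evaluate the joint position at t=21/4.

  seg 0: a=1 b=-13367/1885 c=0 d=1928/1885
  seg 1: a=-5 b=9769/1885 c=11568/1885 d=-8142/1885
  seg 2: a=2 b=8479/1885 c=-12858/1885 d=45/29
  seg 3: a=-4 b=10306/1885 c=13467/1885 d=-8693/1885
  seg 4: a=4 b=11161/1885 c=-12612/1885 d=2102/1885
S(21/4) = -571411/120640

Δ: Δ0=-3, Δ1=7, Δ2=-2, Δ3=8, Δ4=-3
row 1: diag=6, rhs=60; c'=1/6, d'=10
row 2: denom=8−1·1/6=47/6; d'=(-54−1·10)/(47/6)=-384/47
row 3: denom=8−3·18/47=322/47; d'=(60−3·-384/47)/(322/47)=1986/161
row 4: denom=6−1·47/322=1885/322; d'=(-66−1·1986/161)/(1885/322)=-25224/1885
back: M4=-25224/1885
back: M3=1986/161−47/322·-25224/1885=26934/1885
back: M2=-384/47−18/47·26934/1885=-25716/1885
back: M1=10−1/6·-25716/1885=23136/1885
M: M0=0, M1=23136/1885, M2=-25716/1885, M3=26934/1885, M4=-25224/1885, M5=0
seg 0: a=1, c=M0/2=0, d=(M1−M0)/(6·2)=1928/1885, b=Δ0−h0·(2M0+M1)/6=-13367/1885
seg 1: a=-5, c=M1/2=11568/1885, d=(M2−M1)/(6·1)=-8142/1885, b=Δ1−h1·(2M1+M2)/6=9769/1885
seg 2: a=2, c=M2/2=-12858/1885, d=(M3−M2)/(6·3)=45/29, b=Δ2−h2·(2M2+M3)/6=8479/1885
seg 3: a=-4, c=M3/2=13467/1885, d=(M4−M3)/(6·1)=-8693/1885, b=Δ3−h3·(2M3+M4)/6=10306/1885
seg 4: a=4, c=M4/2=-12612/1885, d=(M5−M4)/(6·2)=2102/1885, b=Δ4−h4·(2M4+M5)/6=11161/1885
t_q=21/4 → seg 2, τ=9/4; S=2+8479/1885·τ+-12858/1885·τ²+45/29·τ³=-571411/120640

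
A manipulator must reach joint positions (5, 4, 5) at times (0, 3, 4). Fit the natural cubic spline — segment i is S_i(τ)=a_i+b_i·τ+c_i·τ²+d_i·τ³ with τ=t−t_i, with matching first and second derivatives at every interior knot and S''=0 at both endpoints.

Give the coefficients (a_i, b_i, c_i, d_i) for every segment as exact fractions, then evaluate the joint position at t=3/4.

  seg 0: a=5 b=-5/6 c=0 d=1/18
  seg 1: a=4 b=2/3 c=1/2 d=-1/6
S(3/4) = 563/128

Δ: Δ0=-1/3, Δ1=1
row 1: diag=8, rhs=8; c'=1/8, d'=1
back: M1=1
M: M0=0, M1=1, M2=0
seg 0: a=5, c=M0/2=0, d=(M1−M0)/(6·3)=1/18, b=Δ0−h0·(2M0+M1)/6=-5/6
seg 1: a=4, c=M1/2=1/2, d=(M2−M1)/(6·1)=-1/6, b=Δ1−h1·(2M1+M2)/6=2/3
t_q=3/4 → seg 0, τ=3/4; S=5+-5/6·τ+0·τ²+1/18·τ³=563/128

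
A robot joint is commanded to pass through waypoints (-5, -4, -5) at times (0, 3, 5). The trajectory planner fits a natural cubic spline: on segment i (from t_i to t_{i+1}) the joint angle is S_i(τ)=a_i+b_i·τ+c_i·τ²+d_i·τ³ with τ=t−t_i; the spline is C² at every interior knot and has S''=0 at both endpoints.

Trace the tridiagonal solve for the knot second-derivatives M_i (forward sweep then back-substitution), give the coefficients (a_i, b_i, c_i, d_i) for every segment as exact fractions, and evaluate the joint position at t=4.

Δ: Δ0=1/3, Δ1=-1/2
row 1: diag=10, rhs=-5; c'=1/5, d'=-1/2
back: M1=-1/2
M: M0=0, M1=-1/2, M2=0
seg 0: a=-5, c=M0/2=0, d=(M1−M0)/(6·3)=-1/36, b=Δ0−h0·(2M0+M1)/6=7/12
seg 1: a=-4, c=M1/2=-1/4, d=(M2−M1)/(6·2)=1/24, b=Δ1−h1·(2M1+M2)/6=-1/6
t_q=4 → seg 1, τ=1; S=-4+-1/6·τ+-1/4·τ²+1/24·τ³=-35/8

  seg 0: a=-5 b=7/12 c=0 d=-1/36
  seg 1: a=-4 b=-1/6 c=-1/4 d=1/24
S(4) = -35/8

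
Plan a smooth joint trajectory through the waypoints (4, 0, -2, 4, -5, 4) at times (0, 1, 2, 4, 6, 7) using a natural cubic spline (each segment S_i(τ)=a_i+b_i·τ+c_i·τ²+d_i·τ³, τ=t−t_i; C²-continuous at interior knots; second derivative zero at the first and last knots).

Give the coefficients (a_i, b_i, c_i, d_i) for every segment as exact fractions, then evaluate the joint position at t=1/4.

Δ: Δ0=-4, Δ1=-2, Δ2=3, Δ3=-9/2, Δ4=9
row 1: diag=4, rhs=12; c'=1/4, d'=3
row 2: denom=6−1·1/4=23/4; d'=(30−1·3)/(23/4)=108/23
row 3: denom=8−2·8/23=168/23; d'=(-45−2·108/23)/(168/23)=-417/56
row 4: denom=6−2·23/84=229/42; d'=(81−2·-417/56)/(229/42)=8055/458
back: M4=8055/458
back: M3=-417/56−23/84·8055/458=-2808/229
back: M2=108/23−8/23·-2808/229=2052/229
back: M1=3−1/4·2052/229=174/229
M: M0=0, M1=174/229, M2=2052/229, M3=-2808/229, M4=8055/458, M5=0
seg 0: a=4, c=M0/2=0, d=(M1−M0)/(6·1)=29/229, b=Δ0−h0·(2M0+M1)/6=-945/229
seg 1: a=0, c=M1/2=87/229, d=(M2−M1)/(6·1)=313/229, b=Δ1−h1·(2M1+M2)/6=-858/229
seg 2: a=-2, c=M2/2=1026/229, d=(M3−M2)/(6·2)=-405/229, b=Δ2−h2·(2M2+M3)/6=255/229
seg 3: a=4, c=M3/2=-1404/229, d=(M4−M3)/(6·2)=4557/1832, b=Δ3−h3·(2M3+M4)/6=-501/229
seg 4: a=-5, c=M4/2=8055/916, d=(M5−M4)/(6·1)=-2685/916, b=Δ4−h4·(2M4+M5)/6=1437/458
t_q=1/4 → seg 0, τ=1/4; S=4+-945/229·τ+0·τ²+29/229·τ³=43533/14656

  seg 0: a=4 b=-945/229 c=0 d=29/229
  seg 1: a=0 b=-858/229 c=87/229 d=313/229
  seg 2: a=-2 b=255/229 c=1026/229 d=-405/229
  seg 3: a=4 b=-501/229 c=-1404/229 d=4557/1832
  seg 4: a=-5 b=1437/458 c=8055/916 d=-2685/916
S(1/4) = 43533/14656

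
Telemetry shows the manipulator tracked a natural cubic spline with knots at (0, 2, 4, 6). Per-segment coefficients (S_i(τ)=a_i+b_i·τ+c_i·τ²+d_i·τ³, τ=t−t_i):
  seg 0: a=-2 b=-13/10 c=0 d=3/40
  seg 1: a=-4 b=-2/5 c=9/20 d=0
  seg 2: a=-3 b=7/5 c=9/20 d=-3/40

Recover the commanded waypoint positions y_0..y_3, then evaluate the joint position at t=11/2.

y_0 = S_0(0) = a_0 = -2
y_1 = S_1(0) = a_1 = -4
y_2 = S_2(0) = a_2 = -3
y_3 = S_2(2) = 1
t_q=11/2 is in segment 2 (τ=3/2); S_2(τ)=-9/64

y_0=-2 y_1=-4 y_2=-3 y_3=1
S(11/2) = -9/64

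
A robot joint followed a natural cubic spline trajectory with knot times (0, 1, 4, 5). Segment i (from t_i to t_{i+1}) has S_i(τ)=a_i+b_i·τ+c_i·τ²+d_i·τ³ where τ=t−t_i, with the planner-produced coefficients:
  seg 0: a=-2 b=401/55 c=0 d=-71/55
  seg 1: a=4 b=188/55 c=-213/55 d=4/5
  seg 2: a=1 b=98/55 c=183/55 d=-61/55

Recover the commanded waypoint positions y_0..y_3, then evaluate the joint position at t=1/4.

y_0=-2 y_1=4 y_2=1 y_3=5
S(1/4) = -139/704

y_0 = S_0(0) = a_0 = -2
y_1 = S_1(0) = a_1 = 4
y_2 = S_2(0) = a_2 = 1
y_3 = S_2(1) = 5
t_q=1/4 is in segment 0 (τ=1/4); S_0(τ)=-139/704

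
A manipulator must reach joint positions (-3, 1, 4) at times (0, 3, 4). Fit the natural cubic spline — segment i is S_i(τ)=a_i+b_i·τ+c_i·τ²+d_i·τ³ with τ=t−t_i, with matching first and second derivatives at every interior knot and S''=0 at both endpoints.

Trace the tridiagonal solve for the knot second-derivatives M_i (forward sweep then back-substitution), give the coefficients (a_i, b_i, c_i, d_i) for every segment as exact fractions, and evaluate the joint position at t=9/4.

Δ: Δ0=4/3, Δ1=3
row 1: diag=8, rhs=10; c'=1/8, d'=5/4
back: M1=5/4
M: M0=0, M1=5/4, M2=0
seg 0: a=-3, c=M0/2=0, d=(M1−M0)/(6·3)=5/72, b=Δ0−h0·(2M0+M1)/6=17/24
seg 1: a=1, c=M1/2=5/8, d=(M2−M1)/(6·1)=-5/24, b=Δ1−h1·(2M1+M2)/6=31/12
t_q=9/4 → seg 0, τ=9/4; S=-3+17/24·τ+0·τ²+5/72·τ³=-315/512

  seg 0: a=-3 b=17/24 c=0 d=5/72
  seg 1: a=1 b=31/12 c=5/8 d=-5/24
S(9/4) = -315/512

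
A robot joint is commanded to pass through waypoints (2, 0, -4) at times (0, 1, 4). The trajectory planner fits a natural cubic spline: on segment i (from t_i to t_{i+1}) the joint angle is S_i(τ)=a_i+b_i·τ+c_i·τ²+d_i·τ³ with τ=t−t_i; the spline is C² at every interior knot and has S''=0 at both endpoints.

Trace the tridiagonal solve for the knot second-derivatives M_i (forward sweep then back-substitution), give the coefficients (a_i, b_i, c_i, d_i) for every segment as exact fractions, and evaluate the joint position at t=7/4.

Δ: Δ0=-2, Δ1=-4/3
row 1: diag=8, rhs=4; c'=3/8, d'=1/2
back: M1=1/2
M: M0=0, M1=1/2, M2=0
seg 0: a=2, c=M0/2=0, d=(M1−M0)/(6·1)=1/12, b=Δ0−h0·(2M0+M1)/6=-25/12
seg 1: a=0, c=M1/2=1/4, d=(M2−M1)/(6·3)=-1/36, b=Δ1−h1·(2M1+M2)/6=-11/6
t_q=7/4 → seg 1, τ=3/4; S=0+-11/6·τ+1/4·τ²+-1/36·τ³=-319/256

  seg 0: a=2 b=-25/12 c=0 d=1/12
  seg 1: a=0 b=-11/6 c=1/4 d=-1/36
S(7/4) = -319/256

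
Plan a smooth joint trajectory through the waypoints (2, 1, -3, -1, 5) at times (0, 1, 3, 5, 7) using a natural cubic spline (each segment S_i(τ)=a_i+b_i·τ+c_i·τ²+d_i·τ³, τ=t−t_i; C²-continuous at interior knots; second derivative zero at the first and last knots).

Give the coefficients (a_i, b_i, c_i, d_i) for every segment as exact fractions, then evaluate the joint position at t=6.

Δ: Δ0=-1, Δ1=-2, Δ2=1, Δ3=3
row 1: diag=6, rhs=-6; c'=1/3, d'=-1
row 2: denom=8−2·1/3=22/3; d'=(18−2·-1)/(22/3)=30/11
row 3: denom=8−2·3/11=82/11; d'=(12−2·30/11)/(82/11)=36/41
back: M3=36/41
back: M2=30/11−3/11·36/41=102/41
back: M1=-1−1/3·102/41=-75/41
M: M0=0, M1=-75/41, M2=102/41, M3=36/41, M4=0
seg 0: a=2, c=M0/2=0, d=(M1−M0)/(6·1)=-25/82, b=Δ0−h0·(2M0+M1)/6=-57/82
seg 1: a=1, c=M1/2=-75/82, d=(M2−M1)/(6·2)=59/164, b=Δ1−h1·(2M1+M2)/6=-66/41
seg 2: a=-3, c=M2/2=51/41, d=(M3−M2)/(6·2)=-11/82, b=Δ2−h2·(2M2+M3)/6=-39/41
seg 3: a=-1, c=M3/2=18/41, d=(M4−M3)/(6·2)=-3/41, b=Δ3−h3·(2M3+M4)/6=99/41
t_q=6 → seg 3, τ=1; S=-1+99/41·τ+18/41·τ²+-3/41·τ³=73/41

  seg 0: a=2 b=-57/82 c=0 d=-25/82
  seg 1: a=1 b=-66/41 c=-75/82 d=59/164
  seg 2: a=-3 b=-39/41 c=51/41 d=-11/82
  seg 3: a=-1 b=99/41 c=18/41 d=-3/41
S(6) = 73/41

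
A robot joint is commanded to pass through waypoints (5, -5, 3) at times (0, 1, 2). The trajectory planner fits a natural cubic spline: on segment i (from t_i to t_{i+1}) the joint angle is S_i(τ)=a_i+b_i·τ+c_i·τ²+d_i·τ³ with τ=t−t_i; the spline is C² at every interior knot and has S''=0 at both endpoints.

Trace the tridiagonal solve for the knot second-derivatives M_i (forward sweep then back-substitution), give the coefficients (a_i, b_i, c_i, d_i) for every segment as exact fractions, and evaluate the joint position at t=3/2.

Δ: Δ0=-10, Δ1=8
row 1: diag=4, rhs=108; c'=1/4, d'=27
back: M1=27
M: M0=0, M1=27, M2=0
seg 0: a=5, c=M0/2=0, d=(M1−M0)/(6·1)=9/2, b=Δ0−h0·(2M0+M1)/6=-29/2
seg 1: a=-5, c=M1/2=27/2, d=(M2−M1)/(6·1)=-9/2, b=Δ1−h1·(2M1+M2)/6=-1
t_q=3/2 → seg 1, τ=1/2; S=-5+-1·τ+27/2·τ²+-9/2·τ³=-43/16

  seg 0: a=5 b=-29/2 c=0 d=9/2
  seg 1: a=-5 b=-1 c=27/2 d=-9/2
S(3/2) = -43/16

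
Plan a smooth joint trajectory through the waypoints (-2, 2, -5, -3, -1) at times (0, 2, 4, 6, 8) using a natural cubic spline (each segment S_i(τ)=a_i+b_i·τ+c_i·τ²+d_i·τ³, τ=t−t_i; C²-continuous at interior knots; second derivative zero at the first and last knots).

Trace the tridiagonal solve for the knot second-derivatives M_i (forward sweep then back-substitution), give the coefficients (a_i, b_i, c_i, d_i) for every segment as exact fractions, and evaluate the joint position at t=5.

Δ: Δ0=2, Δ1=-7/2, Δ2=1, Δ3=1
row 1: diag=8, rhs=-33; c'=1/4, d'=-33/8
row 2: denom=8−2·1/4=15/2; d'=(27−2·-33/8)/(15/2)=47/10
row 3: denom=8−2·4/15=112/15; d'=(0−2·47/10)/(112/15)=-141/112
back: M3=-141/112
back: M2=47/10−4/15·-141/112=141/28
back: M1=-33/8−1/4·141/28=-603/112
M: M0=0, M1=-603/112, M2=141/28, M3=-141/112, M4=0
seg 0: a=-2, c=M0/2=0, d=(M1−M0)/(6·2)=-201/448, b=Δ0−h0·(2M0+M1)/6=425/112
seg 1: a=2, c=M1/2=-603/224, d=(M2−M1)/(6·2)=389/448, b=Δ1−h1·(2M1+M2)/6=-89/56
seg 2: a=-5, c=M2/2=141/56, d=(M3−M2)/(6·2)=-235/448, b=Δ2−h2·(2M2+M3)/6=-31/16
seg 3: a=-3, c=M3/2=-141/224, d=(M4−M3)/(6·2)=47/448, b=Δ3−h3·(2M3+M4)/6=103/56
t_q=5 → seg 2, τ=1; S=-5+-31/16·τ+141/56·τ²+-235/448·τ³=-2215/448

  seg 0: a=-2 b=425/112 c=0 d=-201/448
  seg 1: a=2 b=-89/56 c=-603/224 d=389/448
  seg 2: a=-5 b=-31/16 c=141/56 d=-235/448
  seg 3: a=-3 b=103/56 c=-141/224 d=47/448
S(5) = -2215/448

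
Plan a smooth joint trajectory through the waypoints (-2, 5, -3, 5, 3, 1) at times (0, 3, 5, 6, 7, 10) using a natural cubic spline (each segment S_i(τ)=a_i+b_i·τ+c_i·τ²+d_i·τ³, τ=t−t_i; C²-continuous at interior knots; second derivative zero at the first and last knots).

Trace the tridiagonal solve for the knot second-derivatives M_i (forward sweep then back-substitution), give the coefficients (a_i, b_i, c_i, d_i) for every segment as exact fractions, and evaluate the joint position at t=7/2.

Δ: Δ0=7/3, Δ1=-4, Δ2=8, Δ3=-2, Δ4=-2/3
row 1: diag=10, rhs=-38; c'=1/5, d'=-19/5
row 2: denom=6−2·1/5=28/5; d'=(72−2·-19/5)/(28/5)=199/14
row 3: denom=4−1·5/28=107/28; d'=(-60−1·199/14)/(107/28)=-2078/107
row 4: denom=8−1·28/107=828/107; d'=(8−1·-2078/107)/(828/107)=163/46
back: M4=163/46
back: M3=-2078/107−28/107·163/46=-468/23
back: M2=199/14−5/28·-468/23=821/46
back: M1=-19/5−1/5·821/46=-339/46
M: M0=0, M1=-339/46, M2=821/46, M3=-468/23, M4=163/46, M5=0
seg 0: a=-2, c=M0/2=0, d=(M1−M0)/(6·3)=-113/276, b=Δ0−h0·(2M0+M1)/6=1661/276
seg 1: a=5, c=M1/2=-339/92, d=(M2−M1)/(6·2)=145/69, b=Δ1−h1·(2M1+M2)/6=-695/138
seg 2: a=-3, c=M2/2=821/92, d=(M3−M2)/(6·1)=-1757/276, b=Δ2−h2·(2M2+M3)/6=751/138
seg 3: a=5, c=M3/2=-234/23, d=(M4−M3)/(6·1)=1099/276, b=Δ3−h3·(2M3+M4)/6=1157/276
seg 4: a=3, c=M4/2=163/92, d=(M5−M4)/(6·3)=-163/828, b=Δ4−h4·(2M4+M5)/6=-581/138
t_q=7/2 → seg 1, τ=1/2; S=5+-695/138·τ+-339/92·τ²+145/69·τ³=671/368

  seg 0: a=-2 b=1661/276 c=0 d=-113/276
  seg 1: a=5 b=-695/138 c=-339/92 d=145/69
  seg 2: a=-3 b=751/138 c=821/92 d=-1757/276
  seg 3: a=5 b=1157/276 c=-234/23 d=1099/276
  seg 4: a=3 b=-581/138 c=163/92 d=-163/828
S(7/2) = 671/368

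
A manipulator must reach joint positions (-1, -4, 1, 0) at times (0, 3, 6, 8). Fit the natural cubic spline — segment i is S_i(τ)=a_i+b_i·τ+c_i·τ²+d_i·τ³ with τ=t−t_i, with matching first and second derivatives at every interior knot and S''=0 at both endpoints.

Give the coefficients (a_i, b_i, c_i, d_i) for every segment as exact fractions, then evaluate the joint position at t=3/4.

  seg 0: a=-1 b=-421/222 c=0 d=199/1998
  seg 1: a=-4 b=88/111 c=199/222 d=-403/1998
  seg 2: a=1 b=161/222 c=-34/37 d=17/111
S(3/4) = -11273/4736

Δ: Δ0=-1, Δ1=5/3, Δ2=-1/2
row 1: diag=12, rhs=16; c'=1/4, d'=4/3
row 2: denom=10−3·1/4=37/4; d'=(-13−3·4/3)/(37/4)=-68/37
back: M2=-68/37
back: M1=4/3−1/4·-68/37=199/111
M: M0=0, M1=199/111, M2=-68/37, M3=0
seg 0: a=-1, c=M0/2=0, d=(M1−M0)/(6·3)=199/1998, b=Δ0−h0·(2M0+M1)/6=-421/222
seg 1: a=-4, c=M1/2=199/222, d=(M2−M1)/(6·3)=-403/1998, b=Δ1−h1·(2M1+M2)/6=88/111
seg 2: a=1, c=M2/2=-34/37, d=(M3−M2)/(6·2)=17/111, b=Δ2−h2·(2M2+M3)/6=161/222
t_q=3/4 → seg 0, τ=3/4; S=-1+-421/222·τ+0·τ²+199/1998·τ³=-11273/4736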